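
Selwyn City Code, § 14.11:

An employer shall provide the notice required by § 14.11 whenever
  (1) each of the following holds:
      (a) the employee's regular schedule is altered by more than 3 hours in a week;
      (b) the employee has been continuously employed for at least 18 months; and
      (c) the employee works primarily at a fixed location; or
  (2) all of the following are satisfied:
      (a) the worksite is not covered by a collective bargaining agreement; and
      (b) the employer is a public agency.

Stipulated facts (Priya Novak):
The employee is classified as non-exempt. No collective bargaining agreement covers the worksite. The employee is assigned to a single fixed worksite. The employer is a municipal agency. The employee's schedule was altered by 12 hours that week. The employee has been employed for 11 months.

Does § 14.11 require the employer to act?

(a) schedule shift > 3h — satisfied.
(b) tenure ≥ 18 mo. — fails.
(c) fixed location — met.
(1) = T AND F AND T = false.
(a) no CBA — satisfied.
(b) public agency — holds.
So (2) is satisfied (T AND T).
So Overall is satisfied (F OR T).

Yes — required.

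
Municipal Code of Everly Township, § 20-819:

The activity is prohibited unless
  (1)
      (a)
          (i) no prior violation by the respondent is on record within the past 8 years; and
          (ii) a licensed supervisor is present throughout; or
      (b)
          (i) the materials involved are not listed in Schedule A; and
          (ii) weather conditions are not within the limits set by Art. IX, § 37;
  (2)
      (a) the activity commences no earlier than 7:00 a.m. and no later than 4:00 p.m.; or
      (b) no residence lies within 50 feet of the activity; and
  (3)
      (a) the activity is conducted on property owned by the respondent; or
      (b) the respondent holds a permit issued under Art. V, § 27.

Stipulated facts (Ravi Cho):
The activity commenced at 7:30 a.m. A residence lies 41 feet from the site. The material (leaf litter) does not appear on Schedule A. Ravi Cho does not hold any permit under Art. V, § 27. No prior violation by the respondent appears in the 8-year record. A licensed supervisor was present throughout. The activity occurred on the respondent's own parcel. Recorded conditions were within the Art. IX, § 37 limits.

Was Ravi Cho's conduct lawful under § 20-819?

Yes — lawful.

(i) no prior violation — met.
(ii) supervisor present — satisfied.
(a): T AND T → true.
(i) not (Schedule A material) — satisfied.
(ii) not (weather ok) — not satisfied.
(b): T AND F → false.
So (1) is satisfied (T OR F).
(a) start within hours — holds.
(b) no residence in 50 ft — not satisfied.
So (2) is satisfied (T OR F).
(a) own property — satisfied.
(b) holds permit — not satisfied.
So (3) is satisfied (T OR F).
Overall = T AND T AND T = true.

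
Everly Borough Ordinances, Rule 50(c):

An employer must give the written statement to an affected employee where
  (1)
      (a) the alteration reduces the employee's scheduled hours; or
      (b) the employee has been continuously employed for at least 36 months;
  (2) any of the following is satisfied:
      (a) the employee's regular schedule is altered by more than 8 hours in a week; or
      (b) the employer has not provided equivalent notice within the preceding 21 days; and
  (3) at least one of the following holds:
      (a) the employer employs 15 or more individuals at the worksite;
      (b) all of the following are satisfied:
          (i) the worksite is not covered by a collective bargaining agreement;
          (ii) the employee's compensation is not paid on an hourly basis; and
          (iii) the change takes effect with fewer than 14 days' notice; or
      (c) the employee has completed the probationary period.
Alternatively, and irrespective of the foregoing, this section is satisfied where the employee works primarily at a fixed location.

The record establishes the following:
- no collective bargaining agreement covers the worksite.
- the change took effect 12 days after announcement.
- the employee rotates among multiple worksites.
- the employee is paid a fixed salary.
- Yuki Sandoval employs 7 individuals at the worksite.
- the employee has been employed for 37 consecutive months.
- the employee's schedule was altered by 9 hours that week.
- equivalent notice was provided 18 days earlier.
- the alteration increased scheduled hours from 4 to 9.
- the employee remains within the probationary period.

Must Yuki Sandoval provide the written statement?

Yes — required.

(a) hours reduced — not satisfied.
(b) tenure ≥ 36 mo. — met.
(1) = F OR T = true.
(a) schedule shift > 8h — satisfied.
(b) no recent notice — not satisfied.
(2) = T OR F = true.
(a) ≥ 15 at site — not met.
(i) no CBA — holds.
(ii) not (hourly-paid) — met.
(iii) < 14 days' notice — met.
(b) = T AND T AND T = true.
(c) past probation — not satisfied.
(3) = F OR T OR F = true.
Overall: T AND T AND T → true.
Exception (fixed location) — not satisfied.
Result: main true OR exception false → true.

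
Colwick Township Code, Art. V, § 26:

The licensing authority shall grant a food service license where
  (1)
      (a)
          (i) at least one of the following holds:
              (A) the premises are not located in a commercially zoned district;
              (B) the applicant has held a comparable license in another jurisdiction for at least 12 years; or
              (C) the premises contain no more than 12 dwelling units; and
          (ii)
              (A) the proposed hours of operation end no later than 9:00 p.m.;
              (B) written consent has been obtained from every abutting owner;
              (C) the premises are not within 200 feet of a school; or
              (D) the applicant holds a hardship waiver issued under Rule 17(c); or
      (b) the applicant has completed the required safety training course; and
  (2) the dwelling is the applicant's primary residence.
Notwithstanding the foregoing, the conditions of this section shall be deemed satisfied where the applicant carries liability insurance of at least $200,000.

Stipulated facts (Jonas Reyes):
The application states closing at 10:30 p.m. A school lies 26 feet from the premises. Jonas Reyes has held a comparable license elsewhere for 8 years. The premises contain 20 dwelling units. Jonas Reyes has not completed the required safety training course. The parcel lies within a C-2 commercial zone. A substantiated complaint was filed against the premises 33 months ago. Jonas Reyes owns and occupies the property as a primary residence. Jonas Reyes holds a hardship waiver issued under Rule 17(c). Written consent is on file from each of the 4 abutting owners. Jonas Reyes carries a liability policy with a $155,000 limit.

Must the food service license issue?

No — denied.

(A) not (commercially zoned) — fails.
(B) prior license ≥ 12 yr — fails.
(C) ≤ 12 units — fails.
(i) = F OR F OR F = false.
(A) closes by 9 p.m. — not satisfied.
(B) all abutters consent — met.
(C) ≥200 ft from school — fails.
(D) hardship waiver — satisfied.
So (ii) is satisfied (F OR T OR F OR T).
(a) = F AND T = false.
(b) safety training — fails.
(1) = F OR F = false.
(2) primary residence — satisfied.
Overall = F AND T = false.
Exception (insurance ≥ $200,000) — not satisfied.
Result: main false OR exception false → false.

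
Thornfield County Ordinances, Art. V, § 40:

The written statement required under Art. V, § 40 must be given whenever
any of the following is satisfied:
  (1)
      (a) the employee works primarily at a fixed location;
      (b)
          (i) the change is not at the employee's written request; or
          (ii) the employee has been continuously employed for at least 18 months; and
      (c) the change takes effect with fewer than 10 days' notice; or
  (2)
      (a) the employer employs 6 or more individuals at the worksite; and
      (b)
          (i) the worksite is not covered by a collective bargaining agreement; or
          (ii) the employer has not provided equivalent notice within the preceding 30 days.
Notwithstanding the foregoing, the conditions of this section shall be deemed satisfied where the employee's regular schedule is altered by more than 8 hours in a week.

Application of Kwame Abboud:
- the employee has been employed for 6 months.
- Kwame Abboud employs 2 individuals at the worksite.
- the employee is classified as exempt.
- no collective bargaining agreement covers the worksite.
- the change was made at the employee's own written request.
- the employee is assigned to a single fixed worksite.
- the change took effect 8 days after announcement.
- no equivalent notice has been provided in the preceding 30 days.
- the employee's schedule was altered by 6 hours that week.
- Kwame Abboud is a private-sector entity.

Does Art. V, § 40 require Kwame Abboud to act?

No — not required.

(a) fixed location — satisfied.
(i) not employee-requested — not satisfied.
(ii) tenure ≥ 18 mo. — not met.
(b) = F OR F = false.
(c) < 10 days' notice — holds.
(1) = T AND F AND T = false.
(a) ≥ 6 at site — not satisfied.
(i) no CBA — satisfied.
(ii) no recent notice — met.
(b): T OR T → true.
(2): F AND T → false.
Overall = F OR F = false.
Exception (schedule shift > 8h) — not satisfied.
Result: main false OR exception false → false.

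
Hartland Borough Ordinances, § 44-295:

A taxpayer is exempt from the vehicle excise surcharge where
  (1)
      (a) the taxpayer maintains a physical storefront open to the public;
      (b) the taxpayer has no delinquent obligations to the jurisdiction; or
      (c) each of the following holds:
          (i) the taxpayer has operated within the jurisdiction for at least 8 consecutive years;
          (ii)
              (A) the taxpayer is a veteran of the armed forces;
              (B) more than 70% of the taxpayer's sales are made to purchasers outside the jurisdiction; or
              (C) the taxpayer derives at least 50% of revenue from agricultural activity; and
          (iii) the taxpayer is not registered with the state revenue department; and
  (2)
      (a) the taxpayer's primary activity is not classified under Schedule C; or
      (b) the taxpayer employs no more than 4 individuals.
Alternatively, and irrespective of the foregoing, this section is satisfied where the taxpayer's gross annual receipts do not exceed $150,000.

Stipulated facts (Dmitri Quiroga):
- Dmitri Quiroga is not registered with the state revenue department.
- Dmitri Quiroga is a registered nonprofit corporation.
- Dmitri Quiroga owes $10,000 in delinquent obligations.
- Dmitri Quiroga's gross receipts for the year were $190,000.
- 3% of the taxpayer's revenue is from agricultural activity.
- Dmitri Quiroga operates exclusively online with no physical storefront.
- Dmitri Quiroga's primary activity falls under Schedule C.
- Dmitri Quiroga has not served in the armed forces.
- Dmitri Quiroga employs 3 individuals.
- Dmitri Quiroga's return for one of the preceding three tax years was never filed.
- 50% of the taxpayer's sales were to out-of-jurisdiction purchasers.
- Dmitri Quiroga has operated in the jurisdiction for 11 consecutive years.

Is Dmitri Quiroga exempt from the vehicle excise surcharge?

No — not exempt.

(a) has storefront — not satisfied.
(b) no delinquency — not met.
(i) ≥ 8 yrs in jurisdiction — holds.
(A) veteran — fails.
(B) >70% out-of-jur. sales — not satisfied.
(C) ≥50% agricultural — not met.
(ii): F OR F OR F → false.
(iii) not (state-registered) — holds.
(c) = T AND F AND T = false.
So (1) is not satisfied (F OR F OR F).
(a) not (Schedule C activity) — not satisfied.
(b) ≤ 4 employees — satisfied.
(2): F OR T → true.
Overall: F AND T → false.
Exception (receipts ≤ $150,000) — not satisfied.
Result: main false OR exception false → false.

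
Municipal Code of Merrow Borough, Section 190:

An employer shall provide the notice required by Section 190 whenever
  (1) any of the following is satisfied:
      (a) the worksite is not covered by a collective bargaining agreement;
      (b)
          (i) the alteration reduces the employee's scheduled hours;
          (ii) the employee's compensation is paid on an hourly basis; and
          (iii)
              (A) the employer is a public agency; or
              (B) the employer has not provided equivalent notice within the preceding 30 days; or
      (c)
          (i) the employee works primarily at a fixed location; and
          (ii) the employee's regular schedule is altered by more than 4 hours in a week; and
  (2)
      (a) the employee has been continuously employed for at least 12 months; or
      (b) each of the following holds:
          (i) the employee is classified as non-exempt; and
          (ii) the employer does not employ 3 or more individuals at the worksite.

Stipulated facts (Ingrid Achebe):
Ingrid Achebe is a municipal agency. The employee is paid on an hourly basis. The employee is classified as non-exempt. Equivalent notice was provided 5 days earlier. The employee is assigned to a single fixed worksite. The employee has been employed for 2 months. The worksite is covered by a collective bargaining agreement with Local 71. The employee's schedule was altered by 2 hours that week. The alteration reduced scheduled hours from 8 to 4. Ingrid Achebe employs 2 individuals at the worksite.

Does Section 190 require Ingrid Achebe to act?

(a) no CBA — fails.
(i) hours reduced — met.
(ii) hourly-paid — holds.
(A) public agency — met.
(B) no recent notice — fails.
(iii) = T OR F = true.
So (b) is satisfied (T AND T AND T).
(i) fixed location — satisfied.
(ii) schedule shift > 4h — not satisfied.
(c): T AND F → false.
(1): F OR T OR F → true.
(a) tenure ≥ 12 mo. — not met.
(i) non-exempt — met.
(ii) not (≥ 3 at site) — met.
(b): T AND T → true.
(2) = F OR T = true.
Overall: T AND T → true.

Yes — required.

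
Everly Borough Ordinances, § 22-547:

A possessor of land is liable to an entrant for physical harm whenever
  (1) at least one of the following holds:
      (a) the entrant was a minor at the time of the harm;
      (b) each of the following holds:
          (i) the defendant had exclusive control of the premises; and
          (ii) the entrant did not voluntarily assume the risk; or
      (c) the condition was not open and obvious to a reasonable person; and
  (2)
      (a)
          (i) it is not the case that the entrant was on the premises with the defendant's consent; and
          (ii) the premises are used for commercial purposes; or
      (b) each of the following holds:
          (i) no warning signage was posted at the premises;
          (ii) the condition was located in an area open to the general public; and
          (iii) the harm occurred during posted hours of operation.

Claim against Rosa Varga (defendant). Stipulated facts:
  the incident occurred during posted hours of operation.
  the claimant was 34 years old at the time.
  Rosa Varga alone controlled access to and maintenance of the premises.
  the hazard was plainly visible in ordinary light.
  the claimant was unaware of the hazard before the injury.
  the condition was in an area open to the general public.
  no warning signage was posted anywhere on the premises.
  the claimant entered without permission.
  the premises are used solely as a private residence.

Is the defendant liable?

(a) entrant a minor — not satisfied.
(i) exclusive control — met.
(ii) no assumed risk — met.
So (b) is satisfied (T AND T).
(c) not open/obvious — fails.
(1): F OR T OR F → true.
(i) not (consent to enter) — satisfied.
(ii) commercial use — not satisfied.
(a): T AND F → false.
(i) no signage posted — satisfied.
(ii) public area — satisfied.
(iii) during posted hours — holds.
So (b) is satisfied (T AND T AND T).
(2): F OR T → true.
Overall = T AND T = true.

Yes — liable.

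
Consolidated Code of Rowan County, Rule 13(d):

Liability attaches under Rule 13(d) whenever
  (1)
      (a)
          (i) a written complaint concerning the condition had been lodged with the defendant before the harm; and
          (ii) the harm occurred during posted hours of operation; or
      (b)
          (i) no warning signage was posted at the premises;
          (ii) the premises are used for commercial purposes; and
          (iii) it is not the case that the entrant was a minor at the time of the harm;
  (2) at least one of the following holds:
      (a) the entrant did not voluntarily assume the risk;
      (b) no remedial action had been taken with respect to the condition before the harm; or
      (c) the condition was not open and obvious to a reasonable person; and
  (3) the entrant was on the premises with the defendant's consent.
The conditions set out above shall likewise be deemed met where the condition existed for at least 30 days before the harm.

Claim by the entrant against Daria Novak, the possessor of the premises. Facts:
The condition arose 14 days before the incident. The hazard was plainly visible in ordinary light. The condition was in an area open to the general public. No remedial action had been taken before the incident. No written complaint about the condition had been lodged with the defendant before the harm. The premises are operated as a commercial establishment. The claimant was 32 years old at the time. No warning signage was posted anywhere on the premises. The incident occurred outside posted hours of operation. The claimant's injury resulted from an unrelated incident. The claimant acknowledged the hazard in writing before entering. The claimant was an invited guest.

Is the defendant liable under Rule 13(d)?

Yes — liable.

(i) complaint lodged — not satisfied.
(ii) during posted hours — not satisfied.
(a): F AND F → false.
(i) no signage posted — met.
(ii) commercial use — holds.
(iii) not (entrant a minor) — met.
(b) = T AND T AND T = true.
(1): F OR T → true.
(a) no assumed risk — fails.
(b) no remedial action — met.
(c) not open/obvious — fails.
(2) = F OR T OR F = true.
(3) consent to enter — met.
So Overall is satisfied (T AND T AND T).
Exception (condition ≥30 days old) — not satisfied.
Result: main true OR exception false → true.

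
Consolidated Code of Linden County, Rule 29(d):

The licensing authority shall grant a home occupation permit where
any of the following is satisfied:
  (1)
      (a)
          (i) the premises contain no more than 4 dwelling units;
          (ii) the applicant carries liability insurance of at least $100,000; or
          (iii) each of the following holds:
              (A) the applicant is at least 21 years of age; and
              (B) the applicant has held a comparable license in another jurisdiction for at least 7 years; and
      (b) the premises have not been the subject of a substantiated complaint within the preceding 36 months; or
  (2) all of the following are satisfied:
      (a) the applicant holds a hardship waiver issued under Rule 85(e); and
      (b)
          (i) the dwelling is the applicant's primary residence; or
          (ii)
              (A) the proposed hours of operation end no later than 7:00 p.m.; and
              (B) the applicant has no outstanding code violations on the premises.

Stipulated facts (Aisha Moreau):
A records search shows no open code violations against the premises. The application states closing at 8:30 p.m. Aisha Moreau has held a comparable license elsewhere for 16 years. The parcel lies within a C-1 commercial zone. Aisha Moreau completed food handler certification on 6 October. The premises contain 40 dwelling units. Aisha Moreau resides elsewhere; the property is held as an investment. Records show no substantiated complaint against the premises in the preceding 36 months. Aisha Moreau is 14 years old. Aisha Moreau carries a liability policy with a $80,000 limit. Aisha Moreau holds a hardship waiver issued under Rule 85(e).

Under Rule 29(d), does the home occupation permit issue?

No — denied.

(i) ≤ 4 units — not met.
(ii) insurance ≥ $100,000 — not satisfied.
(A) age ≥ 21 — not met.
(B) prior license ≥ 7 yr — met.
(iii): F AND T → false.
(a) = F OR F OR F = false.
(b) no complaint in 36 mo. — holds.
(1) = F AND T = false.
(a) hardship waiver — holds.
(i) primary residence — not met.
(A) closes by 7 p.m. — not satisfied.
(B) no code violations — met.
(ii) = F AND T = false.
(b) = F OR F = false.
(2) = T AND F = false.
Overall: F OR F → false.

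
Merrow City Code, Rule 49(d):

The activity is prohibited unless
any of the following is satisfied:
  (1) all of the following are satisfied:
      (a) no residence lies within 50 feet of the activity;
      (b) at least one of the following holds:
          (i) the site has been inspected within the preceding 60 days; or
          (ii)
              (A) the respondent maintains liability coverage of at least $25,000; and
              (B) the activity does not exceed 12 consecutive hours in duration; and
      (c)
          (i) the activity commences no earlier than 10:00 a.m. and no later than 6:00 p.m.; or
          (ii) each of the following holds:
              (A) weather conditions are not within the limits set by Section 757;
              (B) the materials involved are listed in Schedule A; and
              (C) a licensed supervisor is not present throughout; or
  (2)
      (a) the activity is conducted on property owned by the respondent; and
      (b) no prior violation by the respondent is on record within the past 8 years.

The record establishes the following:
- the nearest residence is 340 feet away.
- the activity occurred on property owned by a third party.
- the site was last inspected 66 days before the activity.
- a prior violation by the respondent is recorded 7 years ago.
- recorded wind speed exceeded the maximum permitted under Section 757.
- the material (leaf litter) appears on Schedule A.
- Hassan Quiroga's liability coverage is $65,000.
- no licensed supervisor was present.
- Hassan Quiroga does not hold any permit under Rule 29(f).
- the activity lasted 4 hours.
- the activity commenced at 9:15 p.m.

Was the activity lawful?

Yes — lawful.

(a) no residence in 50 ft — met.
(i) site inspected — fails.
(A) coverage ≥ $25,000 — holds.
(B) ≤ 12 hrs duration — holds.
So (ii) is satisfied (T AND T).
(b) = F OR T = true.
(i) start within hours — not met.
(A) not (weather ok) — holds.
(B) Schedule A material — met.
(C) not (supervisor present) — satisfied.
(ii): T AND T AND T → true.
So (c) is satisfied (F OR T).
(1) = T AND T AND T = true.
(a) own property — fails.
(b) no prior violation — not satisfied.
(2) = F AND F = false.
Overall = T OR F = true.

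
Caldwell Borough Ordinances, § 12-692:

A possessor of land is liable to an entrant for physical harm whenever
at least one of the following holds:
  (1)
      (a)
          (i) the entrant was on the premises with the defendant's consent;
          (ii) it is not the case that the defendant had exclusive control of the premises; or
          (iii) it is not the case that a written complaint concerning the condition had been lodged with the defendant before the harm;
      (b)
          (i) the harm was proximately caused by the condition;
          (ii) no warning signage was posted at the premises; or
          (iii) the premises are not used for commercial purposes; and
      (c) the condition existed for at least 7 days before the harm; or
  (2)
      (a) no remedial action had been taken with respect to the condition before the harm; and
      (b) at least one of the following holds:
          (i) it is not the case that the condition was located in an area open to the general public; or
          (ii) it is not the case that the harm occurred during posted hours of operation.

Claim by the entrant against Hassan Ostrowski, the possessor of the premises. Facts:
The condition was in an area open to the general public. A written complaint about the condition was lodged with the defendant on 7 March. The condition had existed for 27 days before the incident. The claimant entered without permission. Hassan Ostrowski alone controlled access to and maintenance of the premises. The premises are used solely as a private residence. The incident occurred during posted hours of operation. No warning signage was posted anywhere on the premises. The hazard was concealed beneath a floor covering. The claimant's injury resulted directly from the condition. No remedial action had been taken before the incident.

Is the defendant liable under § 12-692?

(i) consent to enter — not met.
(ii) not (exclusive control) — not satisfied.
(iii) not (complaint lodged) — not satisfied.
So (a) is not satisfied (F OR F OR F).
(i) proximate cause — satisfied.
(ii) no signage posted — holds.
(iii) not (commercial use) — holds.
So (b) is satisfied (T OR T OR T).
(c) condition ≥7 days old — satisfied.
(1) = F AND T AND T = false.
(a) no remedial action — met.
(i) not (public area) — fails.
(ii) not (during posted hours) — fails.
(b) = F OR F = false.
(2): T AND F → false.
Overall = F OR F = false.

No — not liable.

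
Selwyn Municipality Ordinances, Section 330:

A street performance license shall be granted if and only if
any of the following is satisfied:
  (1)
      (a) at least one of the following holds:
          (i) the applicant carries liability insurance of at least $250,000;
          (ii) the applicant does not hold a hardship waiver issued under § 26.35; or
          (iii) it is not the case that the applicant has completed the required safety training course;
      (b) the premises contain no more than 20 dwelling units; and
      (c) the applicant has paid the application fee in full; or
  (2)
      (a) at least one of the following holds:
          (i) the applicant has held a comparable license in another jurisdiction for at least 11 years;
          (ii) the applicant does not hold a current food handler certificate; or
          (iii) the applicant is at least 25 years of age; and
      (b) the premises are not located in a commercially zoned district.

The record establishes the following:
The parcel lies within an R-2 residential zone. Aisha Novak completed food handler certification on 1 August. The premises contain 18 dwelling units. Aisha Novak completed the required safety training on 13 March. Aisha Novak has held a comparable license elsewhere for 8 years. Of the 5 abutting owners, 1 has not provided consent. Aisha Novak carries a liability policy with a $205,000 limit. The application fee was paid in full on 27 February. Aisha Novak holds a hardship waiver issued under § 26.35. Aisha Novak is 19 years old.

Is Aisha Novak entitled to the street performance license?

No — denied.

(i) insurance ≥ $250,000 — fails.
(ii) not (hardship waiver) — not met.
(iii) not (safety training) — not satisfied.
(a) = F OR F OR F = false.
(b) ≤ 20 units — met.
(c) fee paid — met.
(1) = F AND T AND T = false.
(i) prior license ≥ 11 yr — fails.
(ii) not (food handler cert.) — not satisfied.
(iii) age ≥ 25 — not satisfied.
(a): F OR F OR F → false.
(b) not (commercially zoned) — holds.
(2): F AND T → false.
Overall: F OR F → false.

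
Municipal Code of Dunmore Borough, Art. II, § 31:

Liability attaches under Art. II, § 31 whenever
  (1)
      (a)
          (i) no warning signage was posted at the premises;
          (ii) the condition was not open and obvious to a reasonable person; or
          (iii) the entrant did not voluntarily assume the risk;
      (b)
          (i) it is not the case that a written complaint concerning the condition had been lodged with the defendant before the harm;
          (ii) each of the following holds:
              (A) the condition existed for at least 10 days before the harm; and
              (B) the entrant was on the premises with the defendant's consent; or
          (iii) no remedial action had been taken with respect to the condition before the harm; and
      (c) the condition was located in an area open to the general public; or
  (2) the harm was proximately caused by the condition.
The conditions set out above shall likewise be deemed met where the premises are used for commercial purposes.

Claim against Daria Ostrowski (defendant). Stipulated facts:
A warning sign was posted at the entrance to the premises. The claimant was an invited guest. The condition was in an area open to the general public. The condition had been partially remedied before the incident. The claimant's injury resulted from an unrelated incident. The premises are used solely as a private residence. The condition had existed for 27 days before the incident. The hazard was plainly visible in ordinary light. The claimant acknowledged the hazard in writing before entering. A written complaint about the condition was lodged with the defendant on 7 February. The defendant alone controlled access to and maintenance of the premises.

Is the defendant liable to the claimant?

(i) no signage posted — not met.
(ii) not open/obvious — fails.
(iii) no assumed risk — not satisfied.
(a): F OR F OR F → false.
(i) not (complaint lodged) — not met.
(A) condition ≥10 days old — met.
(B) consent to enter — holds.
(ii) = T AND T = true.
(iii) no remedial action — fails.
So (b) is satisfied (F OR T OR F).
(c) public area — holds.
(1) = F AND T AND T = false.
(2) proximate cause — fails.
Overall: F OR F → false.
Exception (commercial use) — not satisfied.
Result: main false OR exception false → false.

No — not liable.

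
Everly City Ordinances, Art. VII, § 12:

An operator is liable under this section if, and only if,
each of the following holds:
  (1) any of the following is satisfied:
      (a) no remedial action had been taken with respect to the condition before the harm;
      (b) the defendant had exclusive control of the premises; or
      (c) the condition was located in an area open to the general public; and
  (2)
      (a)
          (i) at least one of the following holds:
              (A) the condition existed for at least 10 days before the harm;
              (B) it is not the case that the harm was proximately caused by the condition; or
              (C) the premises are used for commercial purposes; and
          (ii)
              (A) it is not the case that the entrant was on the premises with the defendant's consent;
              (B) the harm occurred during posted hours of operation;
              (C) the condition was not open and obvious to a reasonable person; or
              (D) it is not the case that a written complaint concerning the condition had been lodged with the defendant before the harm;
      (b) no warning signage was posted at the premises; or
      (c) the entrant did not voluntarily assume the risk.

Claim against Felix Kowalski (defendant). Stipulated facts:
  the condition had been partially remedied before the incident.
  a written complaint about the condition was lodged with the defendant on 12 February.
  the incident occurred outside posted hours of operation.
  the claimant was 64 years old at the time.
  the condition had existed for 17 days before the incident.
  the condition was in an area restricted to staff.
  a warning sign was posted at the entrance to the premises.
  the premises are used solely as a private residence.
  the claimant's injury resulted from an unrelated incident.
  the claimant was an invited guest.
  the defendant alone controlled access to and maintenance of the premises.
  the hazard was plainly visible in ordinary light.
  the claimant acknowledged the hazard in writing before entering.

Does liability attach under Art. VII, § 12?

(a) no remedial action — not satisfied.
(b) exclusive control — satisfied.
(c) public area — not satisfied.
(1): F OR T OR F → true.
(A) condition ≥10 days old — satisfied.
(B) not (proximate cause) — met.
(C) commercial use — fails.
(i): T OR T OR F → true.
(A) not (consent to enter) — fails.
(B) during posted hours — not met.
(C) not open/obvious — not satisfied.
(D) not (complaint lodged) — not met.
So (ii) is not satisfied (F OR F OR F OR F).
(a) = T AND F = false.
(b) no signage posted — not satisfied.
(c) no assumed risk — not met.
(2) = F OR F OR F = false.
Overall = T AND F = false.

No — not liable.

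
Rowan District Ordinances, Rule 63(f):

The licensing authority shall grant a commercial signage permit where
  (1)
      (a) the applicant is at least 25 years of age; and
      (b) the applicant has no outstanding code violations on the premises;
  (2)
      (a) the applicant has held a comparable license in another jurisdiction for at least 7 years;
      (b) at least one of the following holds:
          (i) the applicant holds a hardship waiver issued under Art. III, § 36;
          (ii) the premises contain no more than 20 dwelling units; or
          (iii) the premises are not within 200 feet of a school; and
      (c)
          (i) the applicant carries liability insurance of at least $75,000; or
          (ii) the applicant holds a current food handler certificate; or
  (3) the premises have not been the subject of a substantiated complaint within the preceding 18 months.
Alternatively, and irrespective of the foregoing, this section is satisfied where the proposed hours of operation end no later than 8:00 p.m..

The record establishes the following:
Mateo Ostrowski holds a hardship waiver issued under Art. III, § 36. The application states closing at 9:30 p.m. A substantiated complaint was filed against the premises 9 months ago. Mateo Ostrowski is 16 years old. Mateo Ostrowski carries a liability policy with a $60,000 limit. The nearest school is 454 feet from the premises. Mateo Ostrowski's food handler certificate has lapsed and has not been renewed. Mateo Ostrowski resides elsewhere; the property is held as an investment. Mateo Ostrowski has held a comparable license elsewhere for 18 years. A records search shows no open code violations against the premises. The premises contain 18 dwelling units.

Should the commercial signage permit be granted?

No — denied.

(a) age ≥ 25 — not met.
(b) no code violations — satisfied.
(1): F AND T → false.
(a) prior license ≥ 7 yr — satisfied.
(i) hardship waiver — satisfied.
(ii) ≤ 20 units — satisfied.
(iii) ≥200 ft from school — met.
(b) = T OR T OR T = true.
(i) insurance ≥ $75,000 — fails.
(ii) food handler cert. — fails.
So (c) is not satisfied (F OR F).
(2): T AND T AND F → false.
(3) no complaint in 18 mo. — not satisfied.
So Overall is not satisfied (F OR F OR F).
Exception (closes by 8 p.m.) — not satisfied.
Result: main false OR exception false → false.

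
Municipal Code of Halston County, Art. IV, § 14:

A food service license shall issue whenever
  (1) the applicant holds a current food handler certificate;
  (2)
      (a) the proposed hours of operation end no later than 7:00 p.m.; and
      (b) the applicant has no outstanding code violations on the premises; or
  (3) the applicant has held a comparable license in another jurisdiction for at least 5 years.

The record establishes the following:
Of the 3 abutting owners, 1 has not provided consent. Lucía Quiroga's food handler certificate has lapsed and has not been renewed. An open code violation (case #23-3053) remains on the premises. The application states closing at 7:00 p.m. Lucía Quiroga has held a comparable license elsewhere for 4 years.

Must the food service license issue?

No — denied.

(1) food handler cert. — not met.
(a) closes by 7 p.m. — met.
(b) no code violations — fails.
So (2) is not satisfied (T AND F).
(3) prior license ≥ 5 yr — not met.
Overall: F OR F OR F → false.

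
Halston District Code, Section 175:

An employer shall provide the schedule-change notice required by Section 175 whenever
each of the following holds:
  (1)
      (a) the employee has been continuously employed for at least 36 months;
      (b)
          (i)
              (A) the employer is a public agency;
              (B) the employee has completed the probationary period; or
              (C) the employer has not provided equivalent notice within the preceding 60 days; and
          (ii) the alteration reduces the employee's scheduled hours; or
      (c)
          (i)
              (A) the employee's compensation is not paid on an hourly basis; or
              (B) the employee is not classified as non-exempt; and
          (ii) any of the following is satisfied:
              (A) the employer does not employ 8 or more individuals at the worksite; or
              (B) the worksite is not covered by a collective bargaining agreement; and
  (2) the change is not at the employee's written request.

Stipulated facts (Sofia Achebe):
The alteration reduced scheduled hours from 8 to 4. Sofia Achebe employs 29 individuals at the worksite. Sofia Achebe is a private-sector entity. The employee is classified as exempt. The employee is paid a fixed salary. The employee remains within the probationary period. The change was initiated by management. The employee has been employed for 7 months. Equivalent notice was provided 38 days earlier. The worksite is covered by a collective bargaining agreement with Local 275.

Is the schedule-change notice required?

(a) tenure ≥ 36 mo. — not met.
(A) public agency — not satisfied.
(B) past probation — not satisfied.
(C) no recent notice — not met.
(i) = F OR F OR F = false.
(ii) hours reduced — holds.
(b): F AND T → false.
(A) not (hourly-paid) — holds.
(B) not (non-exempt) — met.
(i) = T OR T = true.
(A) not (≥ 8 at site) — fails.
(B) no CBA — fails.
(ii): F OR F → false.
So (c) is not satisfied (T AND F).
So (1) is not satisfied (F OR F OR F).
(2) not employee-requested — holds.
So Overall is not satisfied (F AND T).

No — not required.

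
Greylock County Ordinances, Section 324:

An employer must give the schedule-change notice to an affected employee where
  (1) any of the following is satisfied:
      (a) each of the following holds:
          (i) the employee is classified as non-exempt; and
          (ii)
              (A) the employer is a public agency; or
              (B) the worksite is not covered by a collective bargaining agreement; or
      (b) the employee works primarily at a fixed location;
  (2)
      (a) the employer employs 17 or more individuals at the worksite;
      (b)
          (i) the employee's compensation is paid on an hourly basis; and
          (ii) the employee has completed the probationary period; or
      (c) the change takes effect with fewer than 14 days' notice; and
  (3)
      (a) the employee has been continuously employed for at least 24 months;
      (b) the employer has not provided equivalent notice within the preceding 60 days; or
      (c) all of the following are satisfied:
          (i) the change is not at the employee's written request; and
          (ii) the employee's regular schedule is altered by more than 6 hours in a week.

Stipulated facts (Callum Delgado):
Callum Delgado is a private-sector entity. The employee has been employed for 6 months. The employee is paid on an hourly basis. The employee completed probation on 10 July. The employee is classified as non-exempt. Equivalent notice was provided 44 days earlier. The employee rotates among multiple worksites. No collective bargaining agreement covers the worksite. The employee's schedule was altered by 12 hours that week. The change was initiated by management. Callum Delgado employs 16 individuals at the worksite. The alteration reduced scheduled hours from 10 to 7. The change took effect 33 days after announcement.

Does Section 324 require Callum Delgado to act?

(i) non-exempt — satisfied.
(A) public agency — not met.
(B) no CBA — holds.
So (ii) is satisfied (F OR T).
(a) = T AND T = true.
(b) fixed location — not met.
So (1) is satisfied (T OR F).
(a) ≥ 17 at site — not satisfied.
(i) hourly-paid — holds.
(ii) past probation — met.
(b): T AND T → true.
(c) < 14 days' notice — not met.
(2) = F OR T OR F = true.
(a) tenure ≥ 24 mo. — not met.
(b) no recent notice — not met.
(i) not employee-requested — holds.
(ii) schedule shift > 6h — satisfied.
So (c) is satisfied (T AND T).
(3): F OR F OR T → true.
Overall = T AND T AND T = true.

Yes — required.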